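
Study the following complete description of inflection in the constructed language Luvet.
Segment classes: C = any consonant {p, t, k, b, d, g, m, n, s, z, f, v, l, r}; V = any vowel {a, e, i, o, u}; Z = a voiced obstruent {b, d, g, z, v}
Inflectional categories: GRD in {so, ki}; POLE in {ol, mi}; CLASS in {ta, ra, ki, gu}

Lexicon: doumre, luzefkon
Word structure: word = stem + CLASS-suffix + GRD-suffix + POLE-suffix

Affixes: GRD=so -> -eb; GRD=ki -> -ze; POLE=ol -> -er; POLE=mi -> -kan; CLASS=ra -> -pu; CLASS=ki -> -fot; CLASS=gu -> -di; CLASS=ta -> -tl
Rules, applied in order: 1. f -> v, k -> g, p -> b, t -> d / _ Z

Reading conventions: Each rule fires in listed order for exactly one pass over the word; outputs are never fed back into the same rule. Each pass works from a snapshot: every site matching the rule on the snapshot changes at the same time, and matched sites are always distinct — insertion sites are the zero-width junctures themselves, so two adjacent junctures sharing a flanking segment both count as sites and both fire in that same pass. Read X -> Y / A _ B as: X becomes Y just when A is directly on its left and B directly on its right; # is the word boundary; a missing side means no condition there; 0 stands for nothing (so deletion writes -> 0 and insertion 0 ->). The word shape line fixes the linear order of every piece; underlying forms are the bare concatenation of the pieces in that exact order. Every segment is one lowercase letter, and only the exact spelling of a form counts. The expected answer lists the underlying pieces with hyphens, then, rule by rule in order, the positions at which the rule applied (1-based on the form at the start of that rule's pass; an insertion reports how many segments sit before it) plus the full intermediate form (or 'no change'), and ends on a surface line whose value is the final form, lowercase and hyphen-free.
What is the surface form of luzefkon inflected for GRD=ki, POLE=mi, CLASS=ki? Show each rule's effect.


underlying: luzefkon-fot-ze-kan
1. f -> v, k -> g, p -> b, t -> d / _ Z: fires at position(s) 11: luzefkonfodzekan
surface: luzefkonfodzekan


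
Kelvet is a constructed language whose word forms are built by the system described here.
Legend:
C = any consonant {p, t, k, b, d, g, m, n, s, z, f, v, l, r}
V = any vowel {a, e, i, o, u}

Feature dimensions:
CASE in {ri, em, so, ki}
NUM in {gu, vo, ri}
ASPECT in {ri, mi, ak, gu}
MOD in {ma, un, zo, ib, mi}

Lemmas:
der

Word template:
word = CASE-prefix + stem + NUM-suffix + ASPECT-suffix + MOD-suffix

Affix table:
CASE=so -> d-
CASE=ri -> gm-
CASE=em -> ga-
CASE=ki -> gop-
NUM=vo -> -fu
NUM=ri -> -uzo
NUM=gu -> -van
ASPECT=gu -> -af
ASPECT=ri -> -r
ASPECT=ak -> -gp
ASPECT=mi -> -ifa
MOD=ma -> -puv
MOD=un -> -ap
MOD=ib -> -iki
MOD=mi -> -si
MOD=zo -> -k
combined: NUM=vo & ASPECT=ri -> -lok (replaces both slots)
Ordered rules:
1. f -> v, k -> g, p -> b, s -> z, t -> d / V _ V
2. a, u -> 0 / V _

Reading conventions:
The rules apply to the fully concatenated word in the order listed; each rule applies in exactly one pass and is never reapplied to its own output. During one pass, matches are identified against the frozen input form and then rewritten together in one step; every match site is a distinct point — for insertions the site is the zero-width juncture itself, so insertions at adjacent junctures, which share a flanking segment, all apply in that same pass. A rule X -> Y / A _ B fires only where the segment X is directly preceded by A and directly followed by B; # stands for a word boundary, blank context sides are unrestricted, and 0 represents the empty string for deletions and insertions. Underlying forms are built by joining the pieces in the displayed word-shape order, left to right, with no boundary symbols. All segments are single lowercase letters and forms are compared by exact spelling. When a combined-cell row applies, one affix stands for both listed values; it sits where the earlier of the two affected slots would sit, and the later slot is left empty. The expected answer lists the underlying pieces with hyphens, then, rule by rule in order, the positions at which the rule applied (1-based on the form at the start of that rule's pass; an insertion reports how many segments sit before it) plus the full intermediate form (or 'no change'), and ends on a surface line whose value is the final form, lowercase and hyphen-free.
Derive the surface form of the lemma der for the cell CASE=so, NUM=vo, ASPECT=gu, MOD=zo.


underlying: d-der-fu-af-k
1. f -> v, k -> g, p -> b, s -> z, t -> d / V _ V: no change
2. a, u -> 0 / V _: fires at position(s) 7: dderfufk
surface: dderfufk


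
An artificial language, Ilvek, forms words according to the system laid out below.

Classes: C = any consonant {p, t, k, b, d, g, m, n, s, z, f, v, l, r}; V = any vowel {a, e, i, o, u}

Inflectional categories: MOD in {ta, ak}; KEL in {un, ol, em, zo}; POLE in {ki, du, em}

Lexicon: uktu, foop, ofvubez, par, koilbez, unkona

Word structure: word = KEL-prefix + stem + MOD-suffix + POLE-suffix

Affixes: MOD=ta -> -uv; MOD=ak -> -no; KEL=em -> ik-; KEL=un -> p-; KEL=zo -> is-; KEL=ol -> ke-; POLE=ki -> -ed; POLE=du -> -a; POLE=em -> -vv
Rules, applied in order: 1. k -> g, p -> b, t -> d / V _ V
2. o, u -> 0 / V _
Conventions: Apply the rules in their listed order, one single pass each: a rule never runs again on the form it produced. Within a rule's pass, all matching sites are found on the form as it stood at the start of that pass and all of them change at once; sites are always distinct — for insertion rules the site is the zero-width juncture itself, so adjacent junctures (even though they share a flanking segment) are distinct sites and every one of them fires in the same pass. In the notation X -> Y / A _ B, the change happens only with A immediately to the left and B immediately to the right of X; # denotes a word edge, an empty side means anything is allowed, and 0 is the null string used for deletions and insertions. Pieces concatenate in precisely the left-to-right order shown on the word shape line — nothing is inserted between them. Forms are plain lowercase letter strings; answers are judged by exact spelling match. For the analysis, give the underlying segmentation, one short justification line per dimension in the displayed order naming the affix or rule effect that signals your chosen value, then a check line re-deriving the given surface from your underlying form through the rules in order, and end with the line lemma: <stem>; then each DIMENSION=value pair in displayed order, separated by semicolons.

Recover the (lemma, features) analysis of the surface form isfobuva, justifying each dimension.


underlying: is-foop-uv-a
MOD=ta - signalled by the affix -uv
KEL=zo - signalled by the affix is-
POLE=du - signalled by the affix -a
check: isfoopuva -> isfoobuva -> isfobuva
lemma: foop; MOD=ta; KEL=zo; POLE=du


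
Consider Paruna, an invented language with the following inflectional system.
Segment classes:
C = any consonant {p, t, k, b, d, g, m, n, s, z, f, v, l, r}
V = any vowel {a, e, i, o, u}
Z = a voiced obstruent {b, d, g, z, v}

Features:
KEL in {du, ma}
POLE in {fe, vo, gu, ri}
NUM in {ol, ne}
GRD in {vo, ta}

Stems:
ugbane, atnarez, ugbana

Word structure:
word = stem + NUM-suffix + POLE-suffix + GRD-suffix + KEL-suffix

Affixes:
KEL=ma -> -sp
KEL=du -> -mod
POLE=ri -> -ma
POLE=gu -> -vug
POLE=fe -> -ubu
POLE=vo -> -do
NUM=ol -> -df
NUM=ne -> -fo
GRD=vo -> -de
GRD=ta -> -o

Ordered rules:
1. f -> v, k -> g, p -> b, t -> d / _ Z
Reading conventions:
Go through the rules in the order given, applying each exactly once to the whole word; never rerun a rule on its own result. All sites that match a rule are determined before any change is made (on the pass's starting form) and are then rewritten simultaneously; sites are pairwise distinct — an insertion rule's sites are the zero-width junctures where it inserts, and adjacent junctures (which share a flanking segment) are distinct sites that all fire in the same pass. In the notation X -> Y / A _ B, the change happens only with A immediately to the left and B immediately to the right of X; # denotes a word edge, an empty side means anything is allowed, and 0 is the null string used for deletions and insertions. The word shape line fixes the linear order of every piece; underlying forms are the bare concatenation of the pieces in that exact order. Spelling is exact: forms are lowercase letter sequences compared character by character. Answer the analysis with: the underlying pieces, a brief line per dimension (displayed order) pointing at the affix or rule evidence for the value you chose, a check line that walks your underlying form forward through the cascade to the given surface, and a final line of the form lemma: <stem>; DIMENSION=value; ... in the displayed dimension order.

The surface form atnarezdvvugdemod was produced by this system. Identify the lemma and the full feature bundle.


underlying: atnarez-df-vug-de-mod
KEL=du - signalled by the affix -mod
POLE=gu - signalled by the affix -vug
NUM=ol - signalled by the affix -df
GRD=vo - signalled by the affix -de
check: atnarezdfvugdemod -> atnarezdvvugdemod
lemma: atnarez; KEL=du; POLE=gu; NUM=ol; GRD=vo


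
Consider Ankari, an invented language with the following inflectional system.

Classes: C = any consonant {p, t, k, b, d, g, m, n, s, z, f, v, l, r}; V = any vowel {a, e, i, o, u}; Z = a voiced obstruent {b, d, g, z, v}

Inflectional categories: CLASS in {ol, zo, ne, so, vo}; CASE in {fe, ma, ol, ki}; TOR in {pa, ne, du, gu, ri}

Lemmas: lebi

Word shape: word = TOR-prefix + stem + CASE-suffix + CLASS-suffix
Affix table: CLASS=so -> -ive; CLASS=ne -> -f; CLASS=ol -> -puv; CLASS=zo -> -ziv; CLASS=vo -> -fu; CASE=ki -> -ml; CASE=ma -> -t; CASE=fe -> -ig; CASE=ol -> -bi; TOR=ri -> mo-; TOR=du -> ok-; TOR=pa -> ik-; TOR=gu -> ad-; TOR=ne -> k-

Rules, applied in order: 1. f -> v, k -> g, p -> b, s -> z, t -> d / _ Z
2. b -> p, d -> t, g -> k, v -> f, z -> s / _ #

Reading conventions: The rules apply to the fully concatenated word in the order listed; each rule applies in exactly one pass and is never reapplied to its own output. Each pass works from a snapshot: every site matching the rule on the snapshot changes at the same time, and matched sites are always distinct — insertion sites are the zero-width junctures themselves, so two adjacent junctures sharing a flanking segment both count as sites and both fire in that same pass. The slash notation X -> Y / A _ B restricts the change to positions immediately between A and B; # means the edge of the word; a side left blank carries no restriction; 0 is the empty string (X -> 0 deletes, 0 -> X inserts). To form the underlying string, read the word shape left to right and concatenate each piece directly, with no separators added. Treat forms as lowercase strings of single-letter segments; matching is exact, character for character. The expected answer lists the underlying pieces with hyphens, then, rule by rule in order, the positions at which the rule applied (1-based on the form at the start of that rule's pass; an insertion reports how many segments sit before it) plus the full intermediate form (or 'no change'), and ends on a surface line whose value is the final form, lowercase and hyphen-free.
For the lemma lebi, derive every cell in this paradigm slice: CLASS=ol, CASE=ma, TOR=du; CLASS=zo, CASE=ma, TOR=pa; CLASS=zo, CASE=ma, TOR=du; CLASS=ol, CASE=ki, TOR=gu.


cell CLASS=ol, CASE=ma, TOR=du:
underlying: ok-lebi-t-puv
1. f -> v, k -> g, p -> b, s -> z, t -> d / _ Z: no change
2. b -> p, d -> t, g -> k, v -> f, z -> s / _ #: fires at position(s) 10: oklebitpuf
surface: oklebitpuf

cell CLASS=zo, CASE=ma, TOR=pa:
underlying: ik-lebi-t-ziv
1. f -> v, k -> g, p -> b, s -> z, t -> d / _ Z: fires at position(s) 7: iklebidziv
2. b -> p, d -> t, g -> k, v -> f, z -> s / _ #: fires at position(s) 10: iklebidzif
surface: iklebidzif

cell CLASS=zo, CASE=ma, TOR=du:
underlying: ok-lebi-t-ziv
1. f -> v, k -> g, p -> b, s -> z, t -> d / _ Z: fires at position(s) 7: oklebidziv
2. b -> p, d -> t, g -> k, v -> f, z -> s / _ #: fires at position(s) 10: oklebidzif
surface: oklebidzif

cell CLASS=ol, CASE=ki, TOR=gu:
underlying: ad-lebi-ml-puv
1. f -> v, k -> g, p -> b, s -> z, t -> d / _ Z: no change
2. b -> p, d -> t, g -> k, v -> f, z -> s / _ #: fires at position(s) 11: adlebimlpuf
surface: adlebimlpuf


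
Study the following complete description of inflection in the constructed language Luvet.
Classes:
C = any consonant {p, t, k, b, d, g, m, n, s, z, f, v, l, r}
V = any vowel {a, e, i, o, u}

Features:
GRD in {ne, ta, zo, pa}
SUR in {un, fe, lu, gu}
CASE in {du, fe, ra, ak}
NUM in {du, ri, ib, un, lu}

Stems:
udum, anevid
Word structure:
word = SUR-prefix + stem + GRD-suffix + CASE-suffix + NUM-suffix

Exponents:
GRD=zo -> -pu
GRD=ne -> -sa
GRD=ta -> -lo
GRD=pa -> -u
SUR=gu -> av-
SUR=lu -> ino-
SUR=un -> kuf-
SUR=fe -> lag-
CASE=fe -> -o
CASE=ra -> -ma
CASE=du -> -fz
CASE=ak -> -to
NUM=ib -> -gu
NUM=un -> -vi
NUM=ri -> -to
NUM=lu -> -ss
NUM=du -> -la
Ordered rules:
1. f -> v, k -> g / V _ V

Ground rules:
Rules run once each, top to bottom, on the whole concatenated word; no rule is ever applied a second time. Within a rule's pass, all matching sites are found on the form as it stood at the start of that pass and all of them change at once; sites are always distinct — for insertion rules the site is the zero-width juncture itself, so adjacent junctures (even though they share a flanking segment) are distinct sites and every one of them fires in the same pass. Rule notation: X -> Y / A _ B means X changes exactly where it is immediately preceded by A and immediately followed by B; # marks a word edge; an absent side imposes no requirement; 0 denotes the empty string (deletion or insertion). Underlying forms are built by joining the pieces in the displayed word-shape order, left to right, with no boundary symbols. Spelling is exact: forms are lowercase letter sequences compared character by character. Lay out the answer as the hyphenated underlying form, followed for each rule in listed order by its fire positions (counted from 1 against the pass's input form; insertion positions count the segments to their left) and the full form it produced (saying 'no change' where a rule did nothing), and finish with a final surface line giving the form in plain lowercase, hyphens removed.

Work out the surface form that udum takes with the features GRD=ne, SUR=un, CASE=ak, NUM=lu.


underlying: kuf-udum-sa-to-ss
1. f -> v, k -> g / V _ V: fires at position(s) 3: kuvudumsatoss
surface: kuvudumsatoss


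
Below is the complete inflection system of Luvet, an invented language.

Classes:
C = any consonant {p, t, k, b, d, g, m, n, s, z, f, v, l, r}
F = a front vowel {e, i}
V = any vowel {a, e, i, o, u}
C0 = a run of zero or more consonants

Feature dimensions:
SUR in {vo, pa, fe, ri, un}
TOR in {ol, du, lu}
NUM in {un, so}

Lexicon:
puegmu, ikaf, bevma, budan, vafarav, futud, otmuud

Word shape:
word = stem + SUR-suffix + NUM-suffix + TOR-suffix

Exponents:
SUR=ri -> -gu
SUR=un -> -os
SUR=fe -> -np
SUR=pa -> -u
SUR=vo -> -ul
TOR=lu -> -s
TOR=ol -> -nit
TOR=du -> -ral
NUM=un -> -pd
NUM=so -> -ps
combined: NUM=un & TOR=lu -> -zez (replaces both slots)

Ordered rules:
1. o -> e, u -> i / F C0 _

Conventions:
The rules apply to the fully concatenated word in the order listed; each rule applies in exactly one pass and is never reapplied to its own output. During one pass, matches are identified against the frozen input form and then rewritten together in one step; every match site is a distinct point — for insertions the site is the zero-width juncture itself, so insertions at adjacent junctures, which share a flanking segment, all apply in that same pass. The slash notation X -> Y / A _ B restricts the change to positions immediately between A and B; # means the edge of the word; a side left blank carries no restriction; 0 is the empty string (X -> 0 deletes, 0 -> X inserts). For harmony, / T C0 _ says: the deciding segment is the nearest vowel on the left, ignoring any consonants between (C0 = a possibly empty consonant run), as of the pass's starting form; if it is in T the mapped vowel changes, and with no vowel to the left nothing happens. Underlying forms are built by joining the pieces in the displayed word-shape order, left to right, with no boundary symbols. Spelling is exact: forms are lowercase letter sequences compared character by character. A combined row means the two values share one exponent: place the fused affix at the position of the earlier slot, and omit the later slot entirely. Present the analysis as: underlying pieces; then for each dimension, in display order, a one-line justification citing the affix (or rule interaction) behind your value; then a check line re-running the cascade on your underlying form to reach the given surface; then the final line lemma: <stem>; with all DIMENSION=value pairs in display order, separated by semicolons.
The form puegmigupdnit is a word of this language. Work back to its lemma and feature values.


underlying: puegmu-gu-pd-nit
SUR=ri - signalled by the affix -gu
TOR=ol - signalled by the affix -nit
NUM=un - signalled by the affix -pd
check: puegmugupdnit -> puegmigupdnit
lemma: puegmu; SUR=ri; TOR=ol; NUM=un


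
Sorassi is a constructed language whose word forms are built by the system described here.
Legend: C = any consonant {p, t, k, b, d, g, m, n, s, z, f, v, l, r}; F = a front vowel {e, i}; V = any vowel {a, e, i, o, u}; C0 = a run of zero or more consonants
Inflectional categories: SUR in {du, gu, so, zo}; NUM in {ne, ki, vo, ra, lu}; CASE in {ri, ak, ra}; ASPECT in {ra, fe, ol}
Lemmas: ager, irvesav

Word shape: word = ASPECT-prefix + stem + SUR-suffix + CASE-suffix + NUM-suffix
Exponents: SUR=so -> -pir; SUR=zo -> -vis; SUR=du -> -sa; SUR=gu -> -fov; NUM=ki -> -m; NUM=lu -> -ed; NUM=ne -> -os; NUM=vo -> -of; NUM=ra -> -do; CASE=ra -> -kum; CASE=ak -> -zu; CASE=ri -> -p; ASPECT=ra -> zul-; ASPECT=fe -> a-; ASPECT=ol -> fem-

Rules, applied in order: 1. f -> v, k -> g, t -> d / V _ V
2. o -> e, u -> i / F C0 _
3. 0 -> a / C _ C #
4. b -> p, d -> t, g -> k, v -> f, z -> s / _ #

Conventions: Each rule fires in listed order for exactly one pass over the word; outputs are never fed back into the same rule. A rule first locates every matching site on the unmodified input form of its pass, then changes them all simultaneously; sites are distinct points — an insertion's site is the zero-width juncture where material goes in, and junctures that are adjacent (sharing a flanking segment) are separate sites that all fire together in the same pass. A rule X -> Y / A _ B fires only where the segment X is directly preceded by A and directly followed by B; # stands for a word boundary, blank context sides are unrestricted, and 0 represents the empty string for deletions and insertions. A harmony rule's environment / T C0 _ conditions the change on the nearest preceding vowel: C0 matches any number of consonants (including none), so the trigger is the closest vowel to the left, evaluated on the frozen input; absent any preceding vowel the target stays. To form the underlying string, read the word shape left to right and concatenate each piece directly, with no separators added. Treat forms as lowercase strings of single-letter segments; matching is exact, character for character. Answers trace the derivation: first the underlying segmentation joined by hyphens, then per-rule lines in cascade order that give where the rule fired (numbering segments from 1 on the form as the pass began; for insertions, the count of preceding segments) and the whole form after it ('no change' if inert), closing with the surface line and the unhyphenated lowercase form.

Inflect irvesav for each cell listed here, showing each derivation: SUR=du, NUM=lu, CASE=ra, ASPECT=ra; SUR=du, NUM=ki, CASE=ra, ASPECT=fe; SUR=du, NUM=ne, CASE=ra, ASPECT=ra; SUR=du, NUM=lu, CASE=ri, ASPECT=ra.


cell SUR=du, NUM=lu, CASE=ra, ASPECT=ra:
underlying: zul-irvesav-sa-kum-ed
1. f -> v, k -> g, t -> d / V _ V: fires at position(s) 13: zulirvesavsagumed
2. o -> e, u -> i / F C0 _: no change
3. 0 -> a / C _ C #: no change
4. b -> p, d -> t, g -> k, v -> f, z -> s / _ #: fires at position(s) 17: zulirvesavsagumet
surface: zulirvesavsagumet

cell SUR=du, NUM=ki, CASE=ra, ASPECT=fe:
underlying: a-irvesav-sa-kum-m
1. f -> v, k -> g, t -> d / V _ V: fires at position(s) 11: airvesavsagumm
2. o -> e, u -> i / F C0 _: no change
3. 0 -> a / C _ C #: inserts after position(s) 13: airvesavsagumam
4. b -> p, d -> t, g -> k, v -> f, z -> s / _ #: no change
surface: airvesavsagumam

cell SUR=du, NUM=ne, CASE=ra, ASPECT=ra:
underlying: zul-irvesav-sa-kum-os
1. f -> v, k -> g, t -> d / V _ V: fires at position(s) 13: zulirvesavsagumos
2. o -> e, u -> i / F C0 _: no change
3. 0 -> a / C _ C #: no change
4. b -> p, d -> t, g -> k, v -> f, z -> s / _ #: no change
surface: zulirvesavsagumos

cell SUR=du, NUM=lu, CASE=ri, ASPECT=ra:
underlying: zul-irvesav-sa-p-ed
1. f -> v, k -> g, t -> d / V _ V: no change
2. o -> e, u -> i / F C0 _: no change
3. 0 -> a / C _ C #: no change
4. b -> p, d -> t, g -> k, v -> f, z -> s / _ #: fires at position(s) 15: zulirvesavsapet
surface: zulirvesavsapet


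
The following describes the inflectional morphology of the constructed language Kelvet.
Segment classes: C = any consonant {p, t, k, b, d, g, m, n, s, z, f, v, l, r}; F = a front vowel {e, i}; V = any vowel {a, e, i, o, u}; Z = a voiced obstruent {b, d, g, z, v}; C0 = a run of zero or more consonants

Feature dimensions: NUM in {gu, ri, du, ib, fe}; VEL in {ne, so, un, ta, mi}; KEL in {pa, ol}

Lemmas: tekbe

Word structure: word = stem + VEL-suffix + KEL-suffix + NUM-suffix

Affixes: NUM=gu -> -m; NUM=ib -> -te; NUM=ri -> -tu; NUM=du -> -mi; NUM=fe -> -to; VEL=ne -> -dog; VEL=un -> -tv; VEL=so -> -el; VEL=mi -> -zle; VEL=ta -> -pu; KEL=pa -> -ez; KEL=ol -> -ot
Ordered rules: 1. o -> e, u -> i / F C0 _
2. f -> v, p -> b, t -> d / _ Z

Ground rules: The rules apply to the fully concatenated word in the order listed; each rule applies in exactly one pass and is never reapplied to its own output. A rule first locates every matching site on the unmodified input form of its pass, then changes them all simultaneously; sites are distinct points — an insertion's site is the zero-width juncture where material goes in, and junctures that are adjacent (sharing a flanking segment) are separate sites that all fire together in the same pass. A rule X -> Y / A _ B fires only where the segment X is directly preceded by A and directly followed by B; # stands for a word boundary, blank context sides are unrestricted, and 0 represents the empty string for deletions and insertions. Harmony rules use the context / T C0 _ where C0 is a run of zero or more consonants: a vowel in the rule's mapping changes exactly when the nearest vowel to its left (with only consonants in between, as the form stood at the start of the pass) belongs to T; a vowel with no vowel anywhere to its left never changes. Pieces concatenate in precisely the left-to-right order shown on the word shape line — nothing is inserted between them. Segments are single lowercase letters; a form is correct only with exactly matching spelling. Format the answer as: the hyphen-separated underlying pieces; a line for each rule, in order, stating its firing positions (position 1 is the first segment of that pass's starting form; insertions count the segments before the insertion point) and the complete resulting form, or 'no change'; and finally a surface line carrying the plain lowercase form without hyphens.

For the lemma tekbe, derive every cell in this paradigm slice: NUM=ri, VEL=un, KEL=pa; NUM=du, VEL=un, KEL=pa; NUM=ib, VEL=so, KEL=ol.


cell NUM=ri, VEL=un, KEL=pa:
underlying: tekbe-tv-ez-tu
1. o -> e, u -> i / F C0 _: fires at position(s) 11: tekbetvezti
2. f -> v, p -> b, t -> d / _ Z: fires at position(s) 6: tekbedvezti
surface: tekbedvezti

cell NUM=du, VEL=un, KEL=pa:
underlying: tekbe-tv-ez-mi
1. o -> e, u -> i / F C0 _: no change
2. f -> v, p -> b, t -> d / _ Z: fires at position(s) 6: tekbedvezmi
surface: tekbedvezmi

cell NUM=ib, VEL=so, KEL=ol:
underlying: tekbe-el-ot-te
1. o -> e, u -> i / F C0 _: fires at position(s) 8: tekbeelette
2. f -> v, p -> b, t -> d / _ Z: no change
surface: tekbeelette


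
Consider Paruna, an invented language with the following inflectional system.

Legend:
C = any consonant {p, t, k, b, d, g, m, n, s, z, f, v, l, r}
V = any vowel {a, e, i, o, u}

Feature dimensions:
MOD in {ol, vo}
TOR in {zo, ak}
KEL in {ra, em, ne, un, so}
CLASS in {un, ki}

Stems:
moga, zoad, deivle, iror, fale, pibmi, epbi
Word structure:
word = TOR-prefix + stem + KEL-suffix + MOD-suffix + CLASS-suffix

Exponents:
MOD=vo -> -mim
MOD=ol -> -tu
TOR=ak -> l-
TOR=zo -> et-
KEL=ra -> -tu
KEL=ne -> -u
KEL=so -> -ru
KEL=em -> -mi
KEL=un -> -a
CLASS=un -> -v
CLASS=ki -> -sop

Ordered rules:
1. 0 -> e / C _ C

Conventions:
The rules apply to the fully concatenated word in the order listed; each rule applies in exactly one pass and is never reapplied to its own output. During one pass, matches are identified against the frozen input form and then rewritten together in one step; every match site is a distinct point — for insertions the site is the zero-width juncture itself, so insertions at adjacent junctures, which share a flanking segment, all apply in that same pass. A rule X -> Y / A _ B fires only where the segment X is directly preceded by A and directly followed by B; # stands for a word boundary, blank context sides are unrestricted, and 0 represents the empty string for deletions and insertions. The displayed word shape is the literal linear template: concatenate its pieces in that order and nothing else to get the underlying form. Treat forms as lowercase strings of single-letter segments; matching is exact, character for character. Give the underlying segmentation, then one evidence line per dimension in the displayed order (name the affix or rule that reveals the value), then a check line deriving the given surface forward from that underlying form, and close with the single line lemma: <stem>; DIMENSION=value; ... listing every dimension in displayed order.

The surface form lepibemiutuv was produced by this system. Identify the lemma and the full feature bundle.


underlying: l-pibmi-u-tu-v
MOD=ol - signalled by the affix -tu
TOR=ak - signalled by the affix l-
KEL=ne - signalled by the affix -u
CLASS=un - signalled by the affix -v
check: lpibmiutuv -> lepibemiutuv
lemma: pibmi; MOD=ol; TOR=ak; KEL=ne; CLASS=un


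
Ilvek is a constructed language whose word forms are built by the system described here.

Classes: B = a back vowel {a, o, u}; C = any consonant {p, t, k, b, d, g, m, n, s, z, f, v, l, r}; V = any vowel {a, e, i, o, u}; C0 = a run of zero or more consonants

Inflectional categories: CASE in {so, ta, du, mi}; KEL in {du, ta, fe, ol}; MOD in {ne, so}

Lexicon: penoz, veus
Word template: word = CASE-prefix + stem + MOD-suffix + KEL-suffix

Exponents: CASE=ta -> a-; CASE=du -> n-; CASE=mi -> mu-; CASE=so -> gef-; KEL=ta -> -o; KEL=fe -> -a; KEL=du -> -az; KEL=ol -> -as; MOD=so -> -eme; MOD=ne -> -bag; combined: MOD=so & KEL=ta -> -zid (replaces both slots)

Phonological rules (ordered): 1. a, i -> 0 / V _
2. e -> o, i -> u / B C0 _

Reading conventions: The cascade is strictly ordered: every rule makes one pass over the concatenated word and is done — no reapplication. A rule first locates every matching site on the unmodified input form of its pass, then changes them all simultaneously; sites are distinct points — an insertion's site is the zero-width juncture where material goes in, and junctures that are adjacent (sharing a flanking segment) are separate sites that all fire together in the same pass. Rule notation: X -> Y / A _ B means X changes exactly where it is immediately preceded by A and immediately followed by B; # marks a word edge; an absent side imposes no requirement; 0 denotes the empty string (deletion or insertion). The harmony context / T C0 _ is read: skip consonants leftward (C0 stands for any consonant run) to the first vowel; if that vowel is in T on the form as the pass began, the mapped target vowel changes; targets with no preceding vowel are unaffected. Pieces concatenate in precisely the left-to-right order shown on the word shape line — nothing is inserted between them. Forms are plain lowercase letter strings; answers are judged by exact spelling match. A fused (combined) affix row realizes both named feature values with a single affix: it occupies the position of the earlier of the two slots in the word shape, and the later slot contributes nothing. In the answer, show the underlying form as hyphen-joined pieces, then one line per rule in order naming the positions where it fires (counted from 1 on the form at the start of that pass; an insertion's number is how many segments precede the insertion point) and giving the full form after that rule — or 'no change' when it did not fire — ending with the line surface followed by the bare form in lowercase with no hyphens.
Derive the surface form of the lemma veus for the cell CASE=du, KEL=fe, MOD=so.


underlying: n-veus-eme-a
1. a, i -> 0 / V _: fires at position(s) 9: nveuseme
2. e -> o, i -> u / B C0 _: fires at position(s) 6: nveusome
surface: nveusome


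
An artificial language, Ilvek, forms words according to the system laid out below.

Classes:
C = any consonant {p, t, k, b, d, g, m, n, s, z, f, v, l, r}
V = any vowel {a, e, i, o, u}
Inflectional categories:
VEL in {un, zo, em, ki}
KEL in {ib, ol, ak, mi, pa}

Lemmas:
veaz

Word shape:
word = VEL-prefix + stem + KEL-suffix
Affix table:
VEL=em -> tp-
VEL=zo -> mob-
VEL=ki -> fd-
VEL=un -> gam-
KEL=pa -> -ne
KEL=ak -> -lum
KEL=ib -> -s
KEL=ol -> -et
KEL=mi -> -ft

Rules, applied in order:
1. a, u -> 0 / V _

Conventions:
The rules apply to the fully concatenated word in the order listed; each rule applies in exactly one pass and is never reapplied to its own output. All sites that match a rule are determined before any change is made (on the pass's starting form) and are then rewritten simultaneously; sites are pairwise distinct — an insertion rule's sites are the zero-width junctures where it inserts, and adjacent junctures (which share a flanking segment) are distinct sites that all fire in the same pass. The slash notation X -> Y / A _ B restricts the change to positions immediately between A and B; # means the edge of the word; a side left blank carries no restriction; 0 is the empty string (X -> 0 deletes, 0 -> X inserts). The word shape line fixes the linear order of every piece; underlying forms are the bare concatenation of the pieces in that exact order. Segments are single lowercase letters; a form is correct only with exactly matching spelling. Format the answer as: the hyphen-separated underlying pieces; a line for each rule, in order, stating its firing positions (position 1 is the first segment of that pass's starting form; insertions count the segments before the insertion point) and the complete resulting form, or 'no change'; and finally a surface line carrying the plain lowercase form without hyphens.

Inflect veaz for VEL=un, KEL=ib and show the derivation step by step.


underlying: gam-veaz-s
1. a, u -> 0 / V _: fires at position(s) 6: gamvezs
surface: gamvezs


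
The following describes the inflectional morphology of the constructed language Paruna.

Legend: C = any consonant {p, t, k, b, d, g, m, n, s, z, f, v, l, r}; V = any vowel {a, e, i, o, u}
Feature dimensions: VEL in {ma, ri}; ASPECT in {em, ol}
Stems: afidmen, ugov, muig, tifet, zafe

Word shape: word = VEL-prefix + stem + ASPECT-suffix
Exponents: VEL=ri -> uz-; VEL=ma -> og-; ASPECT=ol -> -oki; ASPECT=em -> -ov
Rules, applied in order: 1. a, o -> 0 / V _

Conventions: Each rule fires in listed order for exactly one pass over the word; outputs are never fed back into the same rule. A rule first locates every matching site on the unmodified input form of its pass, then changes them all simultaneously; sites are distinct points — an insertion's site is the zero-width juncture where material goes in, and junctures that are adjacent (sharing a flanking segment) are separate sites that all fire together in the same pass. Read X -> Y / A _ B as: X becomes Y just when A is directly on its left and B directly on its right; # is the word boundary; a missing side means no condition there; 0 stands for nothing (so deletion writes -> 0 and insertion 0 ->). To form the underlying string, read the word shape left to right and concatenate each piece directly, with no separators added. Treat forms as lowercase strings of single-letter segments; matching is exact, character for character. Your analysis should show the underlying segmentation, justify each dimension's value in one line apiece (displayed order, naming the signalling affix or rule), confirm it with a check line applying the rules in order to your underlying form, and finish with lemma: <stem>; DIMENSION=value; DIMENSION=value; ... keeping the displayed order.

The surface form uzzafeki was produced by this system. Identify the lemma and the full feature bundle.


underlying: uz-zafe-oki
VEL=ri - signalled by the affix uz-
ASPECT=ol - signalled by the affix -oki
check: uzzafeoki -> uzzafeki
lemma: zafe; VEL=ri; ASPECT=ol


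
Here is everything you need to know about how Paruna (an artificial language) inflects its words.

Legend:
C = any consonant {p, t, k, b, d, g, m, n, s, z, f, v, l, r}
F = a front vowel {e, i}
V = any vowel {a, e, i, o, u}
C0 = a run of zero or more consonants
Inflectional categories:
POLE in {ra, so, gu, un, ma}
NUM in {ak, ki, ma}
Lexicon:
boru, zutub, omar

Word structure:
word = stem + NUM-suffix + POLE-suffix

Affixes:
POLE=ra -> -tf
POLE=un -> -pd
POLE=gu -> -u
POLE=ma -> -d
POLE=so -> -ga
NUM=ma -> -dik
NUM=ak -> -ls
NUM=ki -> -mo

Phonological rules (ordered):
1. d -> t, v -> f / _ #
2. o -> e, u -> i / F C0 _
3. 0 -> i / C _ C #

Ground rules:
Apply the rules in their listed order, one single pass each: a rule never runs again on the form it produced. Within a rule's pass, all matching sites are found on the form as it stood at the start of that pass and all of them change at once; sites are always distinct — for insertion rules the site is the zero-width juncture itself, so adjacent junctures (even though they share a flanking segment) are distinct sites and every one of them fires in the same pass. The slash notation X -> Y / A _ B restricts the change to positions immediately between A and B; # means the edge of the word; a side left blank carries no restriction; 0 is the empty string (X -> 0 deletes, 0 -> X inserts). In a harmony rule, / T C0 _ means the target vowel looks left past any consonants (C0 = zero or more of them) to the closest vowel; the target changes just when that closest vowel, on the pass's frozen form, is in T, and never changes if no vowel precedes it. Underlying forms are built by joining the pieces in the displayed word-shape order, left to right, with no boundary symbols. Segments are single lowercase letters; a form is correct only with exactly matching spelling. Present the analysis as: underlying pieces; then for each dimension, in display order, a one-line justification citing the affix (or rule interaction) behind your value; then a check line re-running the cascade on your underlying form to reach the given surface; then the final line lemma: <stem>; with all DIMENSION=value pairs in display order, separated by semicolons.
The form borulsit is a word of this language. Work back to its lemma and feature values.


underlying: boru-ls-d
POLE=ma - signalled by the affix -d
NUM=ak - signalled by the affix -ls
check: borulsd -> borulst -> borulst -> borulsit
lemma: boru; POLE=ma; NUM=ak


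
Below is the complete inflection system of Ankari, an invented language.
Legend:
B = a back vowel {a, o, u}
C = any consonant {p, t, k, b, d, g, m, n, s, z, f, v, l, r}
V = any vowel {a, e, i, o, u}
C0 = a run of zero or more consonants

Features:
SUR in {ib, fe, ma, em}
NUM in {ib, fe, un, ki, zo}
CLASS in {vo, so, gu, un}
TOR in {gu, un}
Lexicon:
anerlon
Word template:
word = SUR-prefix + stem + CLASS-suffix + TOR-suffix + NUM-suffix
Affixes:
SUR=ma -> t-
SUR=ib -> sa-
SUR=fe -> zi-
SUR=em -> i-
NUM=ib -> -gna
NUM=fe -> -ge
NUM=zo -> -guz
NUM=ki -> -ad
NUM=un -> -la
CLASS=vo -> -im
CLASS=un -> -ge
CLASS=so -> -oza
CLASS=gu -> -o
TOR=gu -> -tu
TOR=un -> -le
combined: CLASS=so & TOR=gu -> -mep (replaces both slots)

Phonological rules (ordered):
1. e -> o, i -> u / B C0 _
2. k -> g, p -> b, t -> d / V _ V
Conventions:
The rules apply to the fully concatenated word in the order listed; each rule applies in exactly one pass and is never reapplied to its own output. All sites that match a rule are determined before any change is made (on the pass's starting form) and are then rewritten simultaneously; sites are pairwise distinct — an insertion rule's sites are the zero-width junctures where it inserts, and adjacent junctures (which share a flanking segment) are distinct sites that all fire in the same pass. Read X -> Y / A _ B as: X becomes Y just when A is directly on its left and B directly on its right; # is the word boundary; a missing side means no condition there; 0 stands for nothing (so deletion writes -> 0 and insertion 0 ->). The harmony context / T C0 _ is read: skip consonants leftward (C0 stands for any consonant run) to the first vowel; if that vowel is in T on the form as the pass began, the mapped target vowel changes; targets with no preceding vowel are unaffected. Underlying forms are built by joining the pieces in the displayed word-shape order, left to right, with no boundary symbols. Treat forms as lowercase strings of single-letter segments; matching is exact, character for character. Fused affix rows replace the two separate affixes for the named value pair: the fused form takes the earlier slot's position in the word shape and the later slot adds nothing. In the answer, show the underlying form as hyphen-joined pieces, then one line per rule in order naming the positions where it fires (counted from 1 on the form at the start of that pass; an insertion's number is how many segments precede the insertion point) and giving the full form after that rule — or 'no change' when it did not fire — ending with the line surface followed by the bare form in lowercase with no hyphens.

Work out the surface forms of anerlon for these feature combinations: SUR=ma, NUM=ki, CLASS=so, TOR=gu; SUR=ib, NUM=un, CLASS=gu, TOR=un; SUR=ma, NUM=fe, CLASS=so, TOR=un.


cell SUR=ma, NUM=ki, CLASS=so, TOR=gu:
underlying: t-anerlon-mep-ad
1. e -> o, i -> u / B C0 _: fires at position(s) 4, 10: tanorlonmopad
2. k -> g, p -> b, t -> d / V _ V: fires at position(s) 11: tanorlonmobad
surface: tanorlonmobad

cell SUR=ib, NUM=un, CLASS=gu, TOR=un:
underlying: sa-anerlon-o-le-la
1. e -> o, i -> u / B C0 _: fires at position(s) 5, 12: saanorlonolola
2. k -> g, p -> b, t -> d / V _ V: no change
surface: saanorlonolola

cell SUR=ma, NUM=fe, CLASS=so, TOR=un:
underlying: t-anerlon-oza-le-ge
1. e -> o, i -> u / B C0 _: fires at position(s) 4, 13: tanorlonozaloge
2. k -> g, p -> b, t -> d / V _ V: no change
surface: tanorlonozaloge


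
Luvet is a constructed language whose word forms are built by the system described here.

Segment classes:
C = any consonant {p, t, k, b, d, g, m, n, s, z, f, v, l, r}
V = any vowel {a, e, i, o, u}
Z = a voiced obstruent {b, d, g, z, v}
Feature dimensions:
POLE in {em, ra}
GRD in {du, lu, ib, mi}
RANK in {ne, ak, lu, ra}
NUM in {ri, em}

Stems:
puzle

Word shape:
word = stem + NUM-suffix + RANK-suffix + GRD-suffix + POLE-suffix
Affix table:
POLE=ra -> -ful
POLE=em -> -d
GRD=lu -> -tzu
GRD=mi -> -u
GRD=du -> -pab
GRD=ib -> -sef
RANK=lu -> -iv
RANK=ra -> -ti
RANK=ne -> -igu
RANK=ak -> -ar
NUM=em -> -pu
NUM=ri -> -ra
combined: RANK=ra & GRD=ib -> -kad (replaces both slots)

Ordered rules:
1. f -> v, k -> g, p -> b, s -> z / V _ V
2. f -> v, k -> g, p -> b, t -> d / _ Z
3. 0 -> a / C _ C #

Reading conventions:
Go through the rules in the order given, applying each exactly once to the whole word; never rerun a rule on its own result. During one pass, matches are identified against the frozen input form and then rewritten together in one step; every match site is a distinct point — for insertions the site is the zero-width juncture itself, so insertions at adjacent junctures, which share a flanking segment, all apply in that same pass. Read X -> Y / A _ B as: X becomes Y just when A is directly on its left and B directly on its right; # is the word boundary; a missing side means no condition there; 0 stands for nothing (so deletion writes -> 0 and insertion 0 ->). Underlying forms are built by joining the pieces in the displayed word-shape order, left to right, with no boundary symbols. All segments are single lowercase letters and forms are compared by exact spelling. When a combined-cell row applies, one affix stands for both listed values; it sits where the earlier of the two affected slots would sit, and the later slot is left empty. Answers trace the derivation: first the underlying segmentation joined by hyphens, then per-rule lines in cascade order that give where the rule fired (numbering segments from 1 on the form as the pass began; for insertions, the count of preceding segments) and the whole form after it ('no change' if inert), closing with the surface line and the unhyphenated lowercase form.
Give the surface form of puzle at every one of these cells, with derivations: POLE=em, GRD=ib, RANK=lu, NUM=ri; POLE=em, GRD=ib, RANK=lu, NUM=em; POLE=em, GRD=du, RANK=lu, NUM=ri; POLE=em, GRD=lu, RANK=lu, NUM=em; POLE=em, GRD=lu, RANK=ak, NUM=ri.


cell POLE=em, GRD=ib, RANK=lu, NUM=ri:
underlying: puzle-ra-iv-sef-d
1. f -> v, k -> g, p -> b, s -> z / V _ V: no change
2. f -> v, k -> g, p -> b, t -> d / _ Z: fires at position(s) 12: puzleraivsevd
3. 0 -> a / C _ C #: inserts after position(s) 12: puzleraivsevad
surface: puzleraivsevad

cell POLE=em, GRD=ib, RANK=lu, NUM=em:
underlying: puzle-pu-iv-sef-d
1. f -> v, k -> g, p -> b, s -> z / V _ V: fires at position(s) 6: puzlebuivsefd
2. f -> v, k -> g, p -> b, t -> d / _ Z: fires at position(s) 12: puzlebuivsevd
3. 0 -> a / C _ C #: inserts after position(s) 12: puzlebuivsevad
surface: puzlebuivsevad

cell POLE=em, GRD=du, RANK=lu, NUM=ri:
underlying: puzle-ra-iv-pab-d
1. f -> v, k -> g, p -> b, s -> z / V _ V: no change
2. f -> v, k -> g, p -> b, t -> d / _ Z: no change
3. 0 -> a / C _ C #: inserts after position(s) 12: puzleraivpabad
surface: puzleraivpabad

cell POLE=em, GRD=lu, RANK=lu, NUM=em:
underlying: puzle-pu-iv-tzu-d
1. f -> v, k -> g, p -> b, s -> z / V _ V: fires at position(s) 6: puzlebuivtzud
2. f -> v, k -> g, p -> b, t -> d / _ Z: fires at position(s) 10: puzlebuivdzud
3. 0 -> a / C _ C #: no change
surface: puzlebuivdzud

cell POLE=em, GRD=lu, RANK=ak, NUM=ri:
underlying: puzle-ra-ar-tzu-d
1. f -> v, k -> g, p -> b, s -> z / V _ V: no change
2. f -> v, k -> g, p -> b, t -> d / _ Z: fires at position(s) 10: puzleraardzud
3. 0 -> a / C _ C #: no change
surface: puzleraardzud
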